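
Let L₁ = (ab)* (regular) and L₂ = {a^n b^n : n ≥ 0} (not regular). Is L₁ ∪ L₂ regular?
No — L₁ ∪ L₂ is not regular.

Let U = (ab)* ∪ {a^n b^n}. If U were regular, then U ∩ aa*bb* would be regular (closure under intersection with a regular language). But (ab)* ∩ aa*bb* = {ab} and {a^n b^n} ∩ aa*bb* = {a^n b^n : n ≥ 1}, so U ∩ aa*bb* = {a^n b^n : n ≥ 1}, which is not regular. Hence U is not regular.

Note that the bare facts "L₁ regular, L₂ non-regular" do not settle the question by themselves: the closure of regular languages under ∪, ∩, complement and difference applies only when BOTH operands are regular. With a non-regular operand the result can come out regular or non-regular depending on the specific languages, so one has to work out L₁ ∪ L₂ for this particular pair, as above.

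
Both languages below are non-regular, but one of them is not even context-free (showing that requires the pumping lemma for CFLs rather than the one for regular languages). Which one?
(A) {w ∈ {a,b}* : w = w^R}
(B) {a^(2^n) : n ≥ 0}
(B) {a^(2^n) : n ≥ 0}

(B) {a^(2^n) : n ≥ 0} requires the CFL pumping lemma.

- {w ∈ {a,b}* : w = w^R} is context-free (but not regular)
  • Can be shown non-regular with the regular pumping lemma
  • After pumping, the string is no longer symmetric

- {a^(2^n) : n ≥ 0} is NOT context-free
  • Requires the CFL pumping lemma to prove
  • Gaps between powers of 2 grow exponentially

The CFL pumping lemma is "stronger" in that it can prove non-membership
in the larger class of context-free languages.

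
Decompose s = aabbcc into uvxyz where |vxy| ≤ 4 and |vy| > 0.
u='a', v='a', x='bb', y='c', z='c'

For s = aabbcc with pumping length p = 4:

One valid decomposition:
- u = 'a'
- v = 'a'
- x = 'bb'
- y = 'c'
- z = 'c'

Verification:
- uvxyz = 'a' + 'a' + 'bb' + 'c' + 'c' = aabbcc ✓
- |vxy| = |'abbc'| = 4 ≤ 4 ✓
- |vy| = |'ac'| = 2 > 0 ✓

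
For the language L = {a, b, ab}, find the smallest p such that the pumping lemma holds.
p = 3

For a finite language L, the pumping lemma holds vacuously if p > max|s| for s ∈ L.

The longest string in L = {a, b, ab} has length 2.
If p = 3, then no string s ∈ L has |s| ≥ p, so the condition is vacuously true.

The minimum pumping length is p = 3.

Why no smaller p works: for any p ≤ 2, the longest string s ∈ L has |s| = 2 ≥ p, so it would
have to be pumpable; but pumping up (i = 2, 3, ...) produces ever longer strings, which cannot all lie in the
finite language L. So the pumping property fails for every p ≤ 2.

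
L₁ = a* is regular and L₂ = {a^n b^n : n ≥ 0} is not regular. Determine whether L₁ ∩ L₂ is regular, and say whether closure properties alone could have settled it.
Yes — L₁ ∩ L₂ is regular.

A string of a* contains no b's, and the only string of {a^n b^n} with no b's is ε (n = 0). So L₁ ∩ L₂ = {ε}, a finite language, which is regular.

Note that the bare facts "L₁ regular, L₂ non-regular" do not settle the question by themselves: the closure of regular languages under ∪, ∩, complement and difference applies only when BOTH operands are regular. With a non-regular operand the result can come out regular or non-regular depending on the specific languages, so one has to work out L₁ ∩ L₂ for this particular pair, as above.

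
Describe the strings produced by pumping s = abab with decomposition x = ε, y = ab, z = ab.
{xy^i z : i ≥ 0} = {(ab)^(i+1) : i ≥ 0} = {ab, abab, ababab, ...}

With x = ε, y = ab, z = ab: Pumping 'ab' gives strings of alternating a's and b's.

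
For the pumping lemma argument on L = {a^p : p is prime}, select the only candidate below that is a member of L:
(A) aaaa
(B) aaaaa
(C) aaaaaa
(B) aaaaa

The pumping lemma is applied to a string s that lies in L, so first check membership of each option:
- (A) aaaa has length 4 = 2 × 2, which is not prime, so it is not in L ✗
- (B) aaaaa has length 5, which is prime, so it is in L ✓
- (C) aaaaaa has length 6 = 2 × 3, which is not prime, so it is not in L ✗

Only (B) aaaaa is in L, so it is the only candidate that could play the role of s.
(In a complete proof one picks s in terms of the pumping length p so that |s| ≥ p is guaranteed; a fixed string like aaaaa illustrates the shape of such an s.)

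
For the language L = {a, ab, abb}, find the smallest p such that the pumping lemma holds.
p = 4

For a finite language L, the pumping lemma holds vacuously if p > max|s| for s ∈ L.

The longest string in L = {a, ab, abb} has length 3.
If p = 4, then no string s ∈ L has |s| ≥ p, so the condition is vacuously true.

The minimum pumping length is p = 4.

Why no smaller p works: for any p ≤ 3, the longest string s ∈ L has |s| = 3 ≥ p, so it would
have to be pumpable; but pumping up (i = 2, 3, ...) produces ever longer strings, which cannot all lie in the
finite language L. So the pumping property fails for every p ≤ 3.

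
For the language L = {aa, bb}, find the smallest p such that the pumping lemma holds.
p = 3

For a finite language L, the pumping lemma holds vacuously if p > max|s| for s ∈ L.

The longest string in L = {aa, bb} has length 2.
If p = 3, then no string s ∈ L has |s| ≥ p, so the condition is vacuously true.

The minimum pumping length is p = 3.

Why no smaller p works: for any p ≤ 2, the longest string s ∈ L has |s| = 2 ≥ p, so it would
have to be pumpable; but pumping up (i = 2, 3, ...) produces ever longer strings, which cannot all lie in the
finite language L. So the pumping property fails for every p ≤ 2.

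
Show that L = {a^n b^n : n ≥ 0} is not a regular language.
Assume for contradiction that L is regular, and let p ≥ 1 be the pumping length given by the pumping lemma.
Choose s = a^p b^p. Then s ∈ L and |s| = 2p ≥ p.
By the pumping lemma, s = xyz for some x, y, z with |xy| ≤ p, |y| ≥ 1, and xy^i z ∈ L for every i ≥ 0.
Since |xy| ≤ p and the first p symbols of s are all a's, we must have y = a^k for some k with 1 ≤ k ≤ p.

Take i = 0: xy⁰z = a^(p − k) b^p.
This string has p − k a's but p b's, and p − k < p because k ≥ 1. So xy⁰z ∉ L.

This contradicts the pumping lemma, which requires xy^i z ∈ L for all i ≥ 0.
Hence L = {a^n b^n : n ≥ 0} is not regular. ∎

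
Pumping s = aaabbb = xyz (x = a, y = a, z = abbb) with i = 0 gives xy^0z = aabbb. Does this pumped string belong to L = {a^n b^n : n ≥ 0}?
No

xy⁰z = a · ε · abbb = aabbb.
aabbb has 2 a's and 3 b's; 2 ≠ 3, so it is not in L.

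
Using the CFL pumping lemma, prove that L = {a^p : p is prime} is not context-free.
Assume for contradiction that L is context-free, and let p ≥ 1 be the pumping length given by the pumping lemma for CFLs.
Choose a prime q with q ≥ p and let s = a^q. Then s ∈ L and |s| = q ≥ p.
By the CFL pumping lemma, s = uvxyz for some u, v, x, y, z with |vxy| ≤ p, |vy| ≥ 1, and uv^i xy^i z ∈ L for every i ≥ 0.
All symbols are a's, so only lengths matter: let k = |vy|, with 1 ≤ k ≤ p. Then |uv^i xy^i z| = q + (i − 1)k.

Take i = q + 1: the length is q + qk = q(k + 1).
Both factors satisfy q ≥ 2 and k + 1 ≥ 2, so q(k + 1) is composite and uv^(q+1) xy^(q+1) z ∉ L.

This contradicts the CFL pumping lemma, which requires uv^i xy^i z ∈ L for all i ≥ 0.
Hence L = {a^p : p is prime} is not context-free. ∎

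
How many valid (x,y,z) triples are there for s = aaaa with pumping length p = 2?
3

For s = 'aaaa' with pumping length p = 2:

Constraints: |xy| ≤ 2, |y| > 0

Valid decompositions (|xy| ≤ p, |y| ≥ 1):
  • x='', y='a', z='aaa'
  • x='a', y='a', z='aa'
  • x='', y='aa', z='aa'

Total count: 3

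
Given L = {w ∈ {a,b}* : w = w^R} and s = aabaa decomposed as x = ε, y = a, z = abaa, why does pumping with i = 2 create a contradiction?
xy²z = aaabaa ∉ L

Pumping with i = 2 replaces y = a by y² = aa:
- Original: s = xyz = aabaa; aabaa reversed is aabaa, the same string, so it is a palindrome and is in L
- Pumped: xy²z = ε · aa · abaa = aaabaa
- aaabaa reversed is aabaaa ≠ aaabaa, so it is not a palindrome and is not in L

The pumping lemma would require xy²z ∈ L, so this decomposition yields a contradiction.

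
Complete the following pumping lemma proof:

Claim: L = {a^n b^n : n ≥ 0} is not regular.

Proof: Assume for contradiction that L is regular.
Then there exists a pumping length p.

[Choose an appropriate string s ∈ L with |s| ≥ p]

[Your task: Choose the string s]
s = a^p b^p

This string is in L (has equal a's and b's) and has length 2p ≥ p.
Any decomposition xyz with |xy| ≤ p means y consists only of a's,
so pumping will unbalance the counts.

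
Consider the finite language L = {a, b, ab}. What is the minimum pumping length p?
p = 3

For a finite language L, the pumping lemma holds vacuously if p > max|s| for s ∈ L.

The longest string in L = {a, b, ab} has length 2.
If p = 3, then no string s ∈ L has |s| ≥ p, so the condition is vacuously true.

The minimum pumping length is p = 3.

Why no smaller p works: for any p ≤ 2, the longest string s ∈ L has |s| = 2 ≥ p, so it would
have to be pumpable; but pumping up (i = 2, 3, ...) produces ever longer strings, which cannot all lie in the
finite language L. So the pumping property fails for every p ≤ 2.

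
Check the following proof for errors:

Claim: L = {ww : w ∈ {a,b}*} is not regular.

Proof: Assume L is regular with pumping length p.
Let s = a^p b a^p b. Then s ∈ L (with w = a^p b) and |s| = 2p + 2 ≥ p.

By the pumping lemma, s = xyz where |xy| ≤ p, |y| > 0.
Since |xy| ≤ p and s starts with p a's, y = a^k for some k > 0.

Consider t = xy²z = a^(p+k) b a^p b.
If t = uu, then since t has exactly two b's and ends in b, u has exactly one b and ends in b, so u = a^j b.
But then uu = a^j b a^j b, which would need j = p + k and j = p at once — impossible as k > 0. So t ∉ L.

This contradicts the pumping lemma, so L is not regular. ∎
The proof is correct.

This proof is valid because:
1. s = a^p b a^p b is in L and is chosen in terms of p, so |s| ≥ p holds for every p
2. The decomposition analysis is correct: |xy| ≤ p forces y to lie inside the leading a's
3. The contradiction is valid: the argument shows a^(p+k) b a^p b cannot be split into two equal halves
4. The conclusion follows logically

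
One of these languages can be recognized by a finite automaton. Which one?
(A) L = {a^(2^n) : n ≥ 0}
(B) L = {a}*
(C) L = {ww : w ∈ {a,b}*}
(B) {a}*

(B) L = {a}* is regular.

This can be recognized by a finite automaton (DFA/NFA).
Regular expressions like {a}* define regular languages.

The other choices are not regular:
- {ww : w ∈ {a,b}*}: After pumping, the two halves no longer match
- {a^(2^n) : n ≥ 0}: After pumping, length is no longer a power of 2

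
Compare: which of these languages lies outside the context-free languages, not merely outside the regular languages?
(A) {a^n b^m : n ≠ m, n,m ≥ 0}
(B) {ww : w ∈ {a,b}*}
(B) {ww : w ∈ {a,b}*}

(B) {ww : w ∈ {a,b}*} requires the CFL pumping lemma.

- {a^n b^m : n ≠ m, n,m ≥ 0} is context-free (but not regular)
  • Can be shown non-regular with the regular pumping lemma
  • After pumping a's, we can make n = m

- {ww : w ∈ {a,b}*} is NOT context-free
  • Requires the CFL pumping lemma to prove
  • Cannot verify equality of two arbitrary substrings

The CFL pumping lemma is "stronger" in that it can prove non-membership
in the larger class of context-free languages.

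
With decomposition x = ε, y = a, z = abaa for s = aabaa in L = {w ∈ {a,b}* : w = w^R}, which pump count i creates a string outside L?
i = 2

xy²z = ε · aa · abaa = aaabaa; aaabaa reversed is aabaaa ≠ aaabaa, so it is not a palindrome and is not in L.
(Other choices also work, e.g. i = 0, 3; only i = 1 is guaranteed to stay in L since xy¹z = s.)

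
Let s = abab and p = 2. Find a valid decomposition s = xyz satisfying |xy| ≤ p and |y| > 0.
x = '', y = 'ab', z = 'ab'

For s = abab and p = 2, one valid decomposition is:
- x = '' (length 0)
- y = 'ab' (length 2)
- z = 'ab' (length 2)

Verification:
- xyz = '' + 'ab' + 'ab' = abab ✓
- |xy| = 2 ≤ 2 ✓
- |y| = 2 > 0 ✓

All pumping lemma constraints are satisfied.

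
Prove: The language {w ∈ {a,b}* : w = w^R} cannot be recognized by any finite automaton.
Assume for contradiction that L is regular, and let p ≥ 1 be the pumping length given by the pumping lemma.
Choose s = a^p b a^p. Then s ∈ L (it reads the same in both directions) and |s| = 2p + 1 ≥ p.
By the pumping lemma, s = xyz for some x, y, z with |xy| ≤ p, |y| ≥ 1, and xy^i z ∈ L for every i ≥ 0.
Since |xy| ≤ p and the first p symbols of s are all a's, y = a^k for some k with 1 ≤ k ≤ p.

Take i = 0: xy⁰z = a^(p − k) b a^p.
Its reversal is a^p b a^(p − k). These differ because the block of a's before the unique b has length p − k in one and p in the other, and p − k ≠ p since k ≥ 1. So xy⁰z is not a palindrome, i.e. xy⁰z ∉ L.

This contradicts the pumping lemma, which requires xy^i z ∈ L for all i ≥ 0.
Hence L = {w ∈ {a,b}* : w = w^R} is not regular. ∎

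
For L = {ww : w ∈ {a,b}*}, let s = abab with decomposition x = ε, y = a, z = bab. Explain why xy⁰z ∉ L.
xy⁰z = bab ∉ L

Pumping with i = 0 replaces y = a by y⁰ = ε:
- Original: s = xyz = abab; abab splits into halves ab · ab, which are equal, so it is in L (w = ab)
- Pumped: xy⁰z = ε · ε · bab = bab
- bab has odd length 3, so it cannot be written as ww and is not in L

The pumping lemma would require xy⁰z ∈ L, so this decomposition yields a contradiction.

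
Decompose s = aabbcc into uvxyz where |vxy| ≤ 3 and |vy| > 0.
u='aa', v='b', x='b', y='c', z='c'

For s = aabbcc with pumping length p = 3:

One valid decomposition:
- u = 'aa'
- v = 'b'
- x = 'b'
- y = 'c'
- z = 'c'

Verification:
- uvxyz = 'aa' + 'b' + 'b' + 'c' + 'c' = aabbcc ✓
- |vxy| = |'bbc'| = 3 ≤ 3 ✓
- |vy| = |'bc'| = 2 > 0 ✓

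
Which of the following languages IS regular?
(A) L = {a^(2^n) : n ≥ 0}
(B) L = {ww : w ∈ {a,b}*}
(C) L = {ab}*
(C) {ab}*

(C) L = {ab}* is regular.

This can be recognized by a finite automaton (DFA/NFA).
Regular expressions like {ab}* define regular languages.

The other choices are not regular:
- {a^(2^n) : n ≥ 0}: After pumping, length is no longer a power of 2
- {ww : w ∈ {a,b}*}: After pumping, the two halves no longer match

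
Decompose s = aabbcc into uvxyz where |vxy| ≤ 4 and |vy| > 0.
u='a', v='a', x='bb', y='c', z='c'

For s = aabbcc with pumping length p = 4:

One valid decomposition:
- u = 'a'
- v = 'a'
- x = 'bb'
- y = 'c'
- z = 'c'

Verification:
- uvxyz = 'a' + 'a' + 'bb' + 'c' + 'c' = aabbcc ✓
- |vxy| = |'abbc'| = 4 ≤ 4 ✓
- |vy| = |'ac'| = 2 > 0 ✓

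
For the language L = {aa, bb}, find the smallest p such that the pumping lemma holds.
p = 3

For a finite language L, the pumping lemma holds vacuously if p > max|s| for s ∈ L.

The longest string in L = {aa, bb} has length 2.
If p = 3, then no string s ∈ L has |s| ≥ p, so the condition is vacuously true.

The minimum pumping length is p = 3.

Why no smaller p works: for any p ≤ 2, the longest string s ∈ L has |s| = 2 ≥ p, so it would
have to be pumpable; but pumping up (i = 2, 3, ...) produces ever longer strings, which cannot all lie in the
finite language L. So the pumping property fails for every p ≤ 2.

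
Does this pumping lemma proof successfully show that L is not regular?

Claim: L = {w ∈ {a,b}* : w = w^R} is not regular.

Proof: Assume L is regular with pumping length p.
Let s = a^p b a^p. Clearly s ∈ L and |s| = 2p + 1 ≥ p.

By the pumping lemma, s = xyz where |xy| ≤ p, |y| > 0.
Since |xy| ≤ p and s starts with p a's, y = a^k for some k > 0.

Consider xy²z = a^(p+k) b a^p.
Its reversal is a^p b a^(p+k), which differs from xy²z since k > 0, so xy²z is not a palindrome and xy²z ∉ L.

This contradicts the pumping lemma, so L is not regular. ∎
The proof is correct.

This proof is valid because:
1. s = a^p b a^p is in L and is chosen in terms of p, so |s| ≥ p holds for every p
2. The decomposition analysis is correct: |xy| ≤ p forces y to lie inside the leading a's
3. The contradiction is valid: a^(p+k) b a^p has more a's before the b than after it, so it is not a palindrome
4. The conclusion follows logically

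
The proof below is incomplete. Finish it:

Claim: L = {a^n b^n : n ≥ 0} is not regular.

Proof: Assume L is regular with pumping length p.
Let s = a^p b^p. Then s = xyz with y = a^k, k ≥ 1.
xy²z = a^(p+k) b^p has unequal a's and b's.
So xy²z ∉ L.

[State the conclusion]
This contradicts the pumping lemma for regular languages,
which guarantees xy^i z ∈ L for all i ≥ 0.

Since our assumption that L is regular leads to a contradiction,
we conclude that L = {a^n b^n : n ≥ 0} is NOT regular. ∎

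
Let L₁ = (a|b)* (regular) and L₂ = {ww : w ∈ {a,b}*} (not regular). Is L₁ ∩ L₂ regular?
No — L₁ ∩ L₂ is not regular.

(a|b)* is all strings over {a,b}, so L₁ ∩ L₂ = {ww : w ∈ {a,b}*} = L₂ itself, which is not regular (pump s = a^p b a^p b).

Note that the bare facts "L₁ regular, L₂ non-regular" do not settle the question by themselves: the closure of regular languages under ∪, ∩, complement and difference applies only when BOTH operands are regular. With a non-regular operand the result can come out regular or non-regular depending on the specific languages, so one has to work out L₁ ∩ L₂ for this particular pair, as above.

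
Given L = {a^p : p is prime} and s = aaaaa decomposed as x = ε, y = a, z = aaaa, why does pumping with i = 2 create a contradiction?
xy²z = aaaaaa ∉ L

Pumping with i = 2 replaces y = a by y² = aa:
- Original: s = xyz = aaaaa; aaaaa has length 5, which is prime, so it is in L
- Pumped: xy²z = ε · aa · aaaa = aaaaaa
- aaaaaa has length 6 = 2 × 3, which is not prime, so it is not in L

The pumping lemma would require xy²z ∈ L, so this decomposition yields a contradiction.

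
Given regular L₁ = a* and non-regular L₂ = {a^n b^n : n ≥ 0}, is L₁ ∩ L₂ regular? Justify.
Yes — L₁ ∩ L₂ is regular.

A string of a* contains no b's, and the only string of {a^n b^n} with no b's is ε (n = 0). So L₁ ∩ L₂ = {ε}, a finite language, which is regular.

Note that the bare facts "L₁ regular, L₂ non-regular" do not settle the question by themselves: the closure of regular languages under ∪, ∩, complement and difference applies only when BOTH operands are regular. With a non-regular operand the result can come out regular or non-regular depending on the specific languages, so one has to work out L₁ ∩ L₂ for this particular pair, as above.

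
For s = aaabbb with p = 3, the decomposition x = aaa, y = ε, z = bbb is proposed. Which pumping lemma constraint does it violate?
Violated: |y| > 0

The decomposition x = aaa, y = ε, z = bbb for s = aaabbb with p = 3
violates the constraint: |y| > 0

|y| = 0, but the pumping lemma requires |y| > 0 (y must be non-empty).

Pumping lemma constraints:
1. xyz = s (decomposition is valid)
2. |xy| ≤ p
3. |y| > 0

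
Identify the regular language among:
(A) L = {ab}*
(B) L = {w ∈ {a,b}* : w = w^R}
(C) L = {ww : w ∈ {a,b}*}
(A) {ab}*

(A) L = {ab}* is regular.

This can be recognized by a finite automaton (DFA/NFA).
Regular expressions like {ab}* define regular languages.

The other choices are not regular:
- {w ∈ {a,b}* : w = w^R}: After pumping, the string is no longer symmetric
- {ww : w ∈ {a,b}*}: After pumping, the two halves no longer match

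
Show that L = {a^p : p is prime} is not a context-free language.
Assume for contradiction that L is context-free, and let p ≥ 1 be the pumping length given by the pumping lemma for CFLs.
Choose a prime q with q ≥ p and let s = a^q. Then s ∈ L and |s| = q ≥ p.
By the CFL pumping lemma, s = uvxyz for some u, v, x, y, z with |vxy| ≤ p, |vy| ≥ 1, and uv^i xy^i z ∈ L for every i ≥ 0.
All symbols are a's, so only lengths matter: let k = |vy|, with 1 ≤ k ≤ p. Then |uv^i xy^i z| = q + (i − 1)k.

Take i = q + 1: the length is q + qk = q(k + 1).
Both factors satisfy q ≥ 2 and k + 1 ≥ 2, so q(k + 1) is composite and uv^(q+1) xy^(q+1) z ∉ L.

This contradicts the CFL pumping lemma, which requires uv^i xy^i z ∈ L for all i ≥ 0.
Hence L = {a^p : p is prime} is not context-free. ∎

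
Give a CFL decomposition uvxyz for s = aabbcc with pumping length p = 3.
u='aa', v='b', x='b', y='c', z='c'

For s = aabbcc with pumping length p = 3:

One valid decomposition:
- u = 'aa'
- v = 'b'
- x = 'b'
- y = 'c'
- z = 'c'

Verification:
- uvxyz = 'aa' + 'b' + 'b' + 'c' + 'c' = aabbcc ✓
- |vxy| = |'bbc'| = 3 ≤ 3 ✓
- |vy| = |'bc'| = 2 > 0 ✓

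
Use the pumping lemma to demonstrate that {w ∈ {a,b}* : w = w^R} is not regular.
Assume for contradiction that L is regular, and let p ≥ 1 be the pumping length given by the pumping lemma.
Choose s = a^p b a^p. Then s ∈ L (it reads the same in both directions) and |s| = 2p + 1 ≥ p.
By the pumping lemma, s = xyz for some x, y, z with |xy| ≤ p, |y| ≥ 1, and xy^i z ∈ L for every i ≥ 0.
Since |xy| ≤ p and the first p symbols of s are all a's, y = a^k for some k with 1 ≤ k ≤ p.

Take i = 2: xy²z = a^(p + k) b a^p.
Its reversal is a^p b a^(p + k). These differ because the block of a's before the unique b has length p + k in one and p in the other, and p + k ≠ p since k ≥ 1. So xy²z is not a palindrome, i.e. xy²z ∉ L.

This contradicts the pumping lemma, which requires xy^i z ∈ L for all i ≥ 0.
Hence L = {w ∈ {a,b}* : w = w^R} is not regular. ∎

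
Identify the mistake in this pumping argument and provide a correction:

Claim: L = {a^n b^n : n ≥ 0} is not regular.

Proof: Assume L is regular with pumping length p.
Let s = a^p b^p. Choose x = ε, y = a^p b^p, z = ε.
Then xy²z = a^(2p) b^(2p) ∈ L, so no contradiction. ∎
Error: The decomposition violates |xy| ≤ p. With y = a^p b^p, |xy| = |y| = 2p > p. (The proof also miscomputes xy²z, which would be a^p b^p a^p b^p rather than a^(2p) b^(2p), and it wrongly treats one harmless decomposition as settling the matter — the prover does not get to choose the decomposition.)

Correction: The pumping lemma requires |xy| ≤ p, and the argument must handle every decomposition satisfying |xy| ≤ p, |y| ≥ 1. Since s starts with p a's, any such y consists only of a's, say y = a^k with k ≥ 1. Then xy²z = a^(p+k) b^p has unequal numbers of a's and b's, so xy²z ∉ L — the required contradiction.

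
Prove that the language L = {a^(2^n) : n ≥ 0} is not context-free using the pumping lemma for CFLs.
Assume for contradiction that L is context-free, and let p ≥ 1 be the pumping length given by the pumping lemma for CFLs.
Choose s = a^(2^p). Then s ∈ L and |s| = 2^p ≥ p.
By the CFL pumping lemma, s = uvxyz for some u, v, x, y, z with |vxy| ≤ p, |vy| ≥ 1, and uv^i xy^i z ∈ L for every i ≥ 0.
All symbols are a's, so only lengths matter: let k = |vy|, with 1 ≤ k ≤ |vxy| ≤ p < 2^p.

Take i = 2: |uv²xy²z| = 2^p + k, and 2^p < 2^p + k < 2^p + 2^p = 2^(p+1).
So the length lies strictly between consecutive powers of two and is not a power of 2; uv²xy²z ∉ L.

This contradicts the CFL pumping lemma, which requires uv^i xy^i z ∈ L for all i ≥ 0.
Hence L = {a^(2^n) : n ≥ 0} is not context-free. ∎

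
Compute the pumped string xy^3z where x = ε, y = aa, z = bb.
aaaaaabb

Given x = '', y = 'aa', z = 'bb' and i = 3:

xy^3z = x + y·y·...·y (3 times) + z
       = '' + 'aa'^3 + 'bb'
       = '' + 'aaaaaa' + 'bb'
       = 'aaaaaabb'

The pumped string is 'aaaaaabb' with length 8.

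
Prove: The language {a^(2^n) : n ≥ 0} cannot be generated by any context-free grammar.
Assume for contradiction that L is context-free, and let p ≥ 1 be the pumping length given by the pumping lemma for CFLs.
Choose s = a^(2^p). Then s ∈ L and |s| = 2^p ≥ p.
By the CFL pumping lemma, s = uvxyz for some u, v, x, y, z with |vxy| ≤ p, |vy| ≥ 1, and uv^i xy^i z ∈ L for every i ≥ 0.
All symbols are a's, so only lengths matter: let k = |vy|, with 1 ≤ k ≤ |vxy| ≤ p < 2^p.

Take i = 2: |uv²xy²z| = 2^p + k, and 2^p < 2^p + k < 2^p + 2^p = 2^(p+1).
So the length lies strictly between consecutive powers of two and is not a power of 2; uv²xy²z ∉ L.

This contradicts the CFL pumping lemma, which requires uv^i xy^i z ∈ L for all i ≥ 0.
Hence L = {a^(2^n) : n ≥ 0} is not context-free. ∎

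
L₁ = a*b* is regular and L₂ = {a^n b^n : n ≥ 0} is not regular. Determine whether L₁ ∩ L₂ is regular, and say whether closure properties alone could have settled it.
No — L₁ ∩ L₂ is not regular.

Every string a^n b^n already lies in a*b*, so L₁ ∩ L₂ = {a^n b^n : n ≥ 0} = L₂ itself, which is the standard non-regular language (pump s = a^p b^p).

Note that the bare facts "L₁ regular, L₂ non-regular" do not settle the question by themselves: the closure of regular languages under ∪, ∩, complement and difference applies only when BOTH operands are regular. With a non-regular operand the result can come out regular or non-regular depending on the specific languages, so one has to work out L₁ ∩ L₂ for this particular pair, as above.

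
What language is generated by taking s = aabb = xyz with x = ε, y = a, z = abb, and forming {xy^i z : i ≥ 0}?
{xy^i z : i ≥ 0} = {a^(i+1) b^2 : i ≥ 0} = {abb, aabb, aaabb, ...}

With x = ε, y = a, z = abb: Starting with aabb and pumping the first 'a' (z = abb keeps the second 'a'), we get strings with i+1 a's followed by 2 b's for i = 0, 1, 2, ...; note bb is not produced because z always contributes one a.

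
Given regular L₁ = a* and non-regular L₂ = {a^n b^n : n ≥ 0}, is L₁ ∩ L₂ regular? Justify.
Yes — L₁ ∩ L₂ is regular.

A string of a* contains no b's, and the only string of {a^n b^n} with no b's is ε (n = 0). So L₁ ∩ L₂ = {ε}, a finite language, which is regular.

Note that the bare facts "L₁ regular, L₂ non-regular" do not settle the question by themselves: the closure of regular languages under ∪, ∩, complement and difference applies only when BOTH operands are regular. With a non-regular operand the result can come out regular or non-regular depending on the specific languages, so one has to work out L₁ ∩ L₂ for this particular pair, as above.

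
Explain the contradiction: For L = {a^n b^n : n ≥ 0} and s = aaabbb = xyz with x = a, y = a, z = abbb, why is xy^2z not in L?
xy²z = aaaabbb ∉ L

Pumping with i = 2 replaces y = a by y² = aa:
- Original: s = xyz = aaabbb; aaabbb = a^3 b^3 has equal counts (3 = 3), so it is in L
- Pumped: xy²z = a · aa · abbb = aaaabbb
- aaaabbb has 4 a's and 3 b's; 4 ≠ 3, so it is not in L

The pumping lemma would require xy²z ∈ L, so this decomposition yields a contradiction.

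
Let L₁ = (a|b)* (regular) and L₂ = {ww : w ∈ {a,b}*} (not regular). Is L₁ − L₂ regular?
No — L₁ − L₂ is not regular.

L₁ − L₂ is the complement of {ww} within {a,b}*. If it were regular, its complement {ww} would be regular as well (regular languages are closed under complement) — contradiction. So L₁ − L₂ is not regular.

Note that the bare facts "L₁ regular, L₂ non-regular" do not settle the question by themselves: the closure of regular languages under ∪, ∩, complement and difference applies only when BOTH operands are regular. With a non-regular operand the result can come out regular or non-regular depending on the specific languages, so one has to work out L₁ − L₂ for this particular pair, as above.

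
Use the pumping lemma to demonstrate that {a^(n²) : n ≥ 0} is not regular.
Assume for contradiction that L is regular, and let p ≥ 1 be the pumping length given by the pumping lemma.
Choose s = a^(p²). Then s ∈ L and |s| = p² ≥ p.
By the pumping lemma, s = xyz for some x, y, z with |xy| ≤ p, |y| ≥ 1, and xy^i z ∈ L for every i ≥ 0.
Here y = a^k for some k with 1 ≤ k ≤ |xy| ≤ p.

Take i = 2: |xy²z| = p² + k.
Now p² < p² + k ≤ p² + p < p² + 2p + 1 = (p + 1)².
So |xy²z| lies strictly between the consecutive squares p² and (p + 1)², hence is not a perfect square, and xy²z ∉ L.

This contradicts the pumping lemma, which requires xy^i z ∈ L for all i ≥ 0.
Hence L = {a^(n²) : n ≥ 0} is not regular. ∎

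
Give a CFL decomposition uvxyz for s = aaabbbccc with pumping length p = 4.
u='aa', v='a', x='bb', y='b', z='ccc'

For s = aaabbbccc with pumping length p = 4:

One valid decomposition:
- u = 'aa'
- v = 'a'
- x = 'bb'
- y = 'b'
- z = 'ccc'

Verification:
- uvxyz = 'aa' + 'a' + 'bb' + 'b' + 'ccc' = aaabbbccc ✓
- |vxy| = |'abbb'| = 4 ≤ 4 ✓
- |vy| = |'ab'| = 2 > 0 ✓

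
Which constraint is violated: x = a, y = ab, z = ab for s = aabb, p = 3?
Violated: xyz = s

The decomposition x = a, y = ab, z = ab for s = aabb with p = 3
violates the constraint: xyz = s

xyz = 'a' + 'ab' + 'ab' = 'aabab' ≠ 'aabb' = s. The decomposition doesn't reconstruct s.

Pumping lemma constraints:
1. xyz = s (decomposition is valid)
2. |xy| ≤ p
3. |y| > 0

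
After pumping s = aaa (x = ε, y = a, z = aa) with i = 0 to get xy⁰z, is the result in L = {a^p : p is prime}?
Yes

xy⁰z = ε · ε · aa = aa.
aa has length 2, which is prime, so it is in L.
(A single pumped string landing in L is not a contradiction by itself; a non-regularity proof needs some i for which xy^i z ∉ L, for every admissible decomposition.)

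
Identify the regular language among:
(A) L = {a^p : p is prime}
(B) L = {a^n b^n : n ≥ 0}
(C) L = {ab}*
(C) {ab}*

(C) L = {ab}* is regular.

This can be recognized by a finite automaton (DFA/NFA).
Regular expressions like {ab}* define regular languages.

The other choices are not regular:
- {a^p : p is prime}: After pumping, the length becomes composite
- {a^n b^n : n ≥ 0}: After pumping, the number of a's and b's become unequal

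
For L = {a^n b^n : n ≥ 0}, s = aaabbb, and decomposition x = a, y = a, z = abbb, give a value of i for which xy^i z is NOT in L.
i = 0

xy⁰z = a · ε · abbb = aabbb; aabbb has 2 a's and 3 b's; 2 ≠ 3, so it is not in L.
(Other choices also work, e.g. i = 2, 3; only i = 1 is guaranteed to stay in L since xy¹z = s.)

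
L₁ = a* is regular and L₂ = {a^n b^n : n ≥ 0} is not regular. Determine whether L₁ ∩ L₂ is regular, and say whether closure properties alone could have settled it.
Yes — L₁ ∩ L₂ is regular.

A string of a* contains no b's, and the only string of {a^n b^n} with no b's is ε (n = 0). So L₁ ∩ L₂ = {ε}, a finite language, which is regular.

Note that the bare facts "L₁ regular, L₂ non-regular" do not settle the question by themselves: the closure of regular languages under ∪, ∩, complement and difference applies only when BOTH operands are regular. With a non-regular operand the result can come out regular or non-regular depending on the specific languages, so one has to work out L₁ ∩ L₂ for this particular pair, as above.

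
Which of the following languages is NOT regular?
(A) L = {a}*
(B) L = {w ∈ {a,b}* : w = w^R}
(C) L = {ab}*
(B) {w ∈ {a,b}* : w = w^R}

(B) L = {w ∈ {a,b}* : w = w^R} is NOT regular.

The pumping lemma can be used to prove this:
After pumping, the string is no longer symmetric

The other languages are regular because they can be recognized by finite automata.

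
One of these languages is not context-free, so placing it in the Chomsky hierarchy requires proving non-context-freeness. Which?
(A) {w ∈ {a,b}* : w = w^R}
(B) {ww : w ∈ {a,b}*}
(B) {ww : w ∈ {a,b}*}

(B) {ww : w ∈ {a,b}*} requires the CFL pumping lemma.

- {w ∈ {a,b}* : w = w^R} is context-free (but not regular)
  • Can be shown non-regular with the regular pumping lemma
  • After pumping, the string is no longer symmetric

- {ww : w ∈ {a,b}*} is NOT context-free
  • Requires the CFL pumping lemma to prove
  • Even a PDA cannot compare two arbitrary halves symbol by symbol; CFL pumping on a^p b^p a^p b^p fails

The CFL pumping lemma is "stronger" in that it can prove non-membership
in the larger class of context-free languages.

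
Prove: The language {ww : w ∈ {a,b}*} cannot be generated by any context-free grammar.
Assume for contradiction that L is context-free, and let p ≥ 1 be the pumping length given by the pumping lemma for CFLs.
Choose s = a^p b^p a^p b^p. Then s ∈ L (take w = a^p b^p) and |s| = 4p ≥ p.
By the CFL pumping lemma, s = uvxyz for some u, v, x, y, z with |vxy| ≤ p, |vy| ≥ 1, and uv^i xy^i z ∈ L for every i ≥ 0.

Write s as four blocks A₁ B₁ A₂ B₂ with A₁ = A₂ = a^p and B₁ = B₂ = b^p. Since |vxy| ≤ p, the window vxy lies inside at most two adjacent blocks. Take i = 0 and let t = uxz, so |t| = 4p − |vy| with 1 ≤ |vy| ≤ p. If |t| is odd, t ∉ L immediately, so assume |vy| is even (hence |vy| ≥ 2) and |t|/2 = 2p − |vy|/2, which satisfies p ≤ |t|/2 ≤ 2p − 1.

Case 1 (vxy inside A₁B₁): t = a^(p−j) b^(p−l) a^p b^p with j + l = |vy|. The second half of t has length < 2p, so it is a suffix of the trailing a^p b^p and ends in b; the first half is a^(p−j) b^(p−l) a^((j+l)/2), which ends in a because (j+l)/2 ≥ 1. The halves differ, so t ∉ L.

Case 2 (vxy inside B₁A₂, straddling the middle): t = a^p b^(p−j) a^(p−l) b^p with j + l = |vy|. If t = ww, then w is a prefix of t of length ≥ p, so w begins with a^p; and w is a suffix of t of length ≥ p, so w ends with b^p. That forces |w| ≥ 2p, contradicting |w| = |t|/2 ≤ 2p − 1. So t ∉ L.

Case 3 (vxy inside A₂B₂): t = a^p b^p a^(p−j) b^(p−l) with j + l = |vy|. The first half of t is a prefix of a^p b^p, so it begins with a; the second half is b^((j+l)/2) a^(p−j) b^(p−l), which begins with b. The halves differ, so t ∉ L.

In every case uv⁰xy⁰z = uxz ∉ L.

This contradicts the CFL pumping lemma, which requires uv^i xy^i z ∈ L for all i ≥ 0.
Hence L = {ww : w ∈ {a,b}*} is not context-free. ∎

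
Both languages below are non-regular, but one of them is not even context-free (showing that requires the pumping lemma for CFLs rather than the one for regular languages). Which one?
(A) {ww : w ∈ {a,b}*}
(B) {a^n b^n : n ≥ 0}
(A) {ww : w ∈ {a,b}*}

(A) {ww : w ∈ {a,b}*} requires the CFL pumping lemma.

- {a^n b^n : n ≥ 0} is context-free (but not regular)
  • Can be shown non-regular with the regular pumping lemma
  • After pumping, the number of a's and b's become unequal

- {ww : w ∈ {a,b}*} is NOT context-free
  • Requires the CFL pumping lemma to prove
  • Cannot verify equality of two arbitrary substrings

The CFL pumping lemma is "stronger" in that it can prove non-membership
in the larger class of context-free languages.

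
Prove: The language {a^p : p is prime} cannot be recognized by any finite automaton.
Assume for contradiction that L is regular, and let p ≥ 1 be the pumping length given by the pumping lemma.
Choose a prime q with q ≥ p (one exists because there are infinitely many primes) and let s = a^q. Then s ∈ L and |s| = q ≥ p.
By the pumping lemma, s = xyz for some x, y, z with |xy| ≤ p, |y| ≥ 1, and xy^i z ∈ L for every i ≥ 0.
Here y = a^k for some k with 1 ≤ k ≤ p, and xy^i z = a^(q + (i − 1)k) for every i ≥ 0.

Take i = q + 1: |xy^(q+1) z| = q + qk = q(k + 1).
Both factors satisfy q ≥ 2 and k + 1 ≥ 2, so q(k + 1) is composite, and xy^(q+1) z ∉ L.

This contradicts the pumping lemma, which requires xy^i z ∈ L for all i ≥ 0.
Hence L = {a^p : p is prime} is not regular. ∎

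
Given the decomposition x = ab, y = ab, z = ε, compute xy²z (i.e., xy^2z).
ababab

Given x = 'ab', y = 'ab', z = '' and i = 2:

xy^2z = x + y·y·...·y (2 times) + z
       = 'ab' + 'ab'^2 + ''
       = 'ab' + 'abab' + ''
       = 'ababab'

The pumped string is 'ababab' with length 6.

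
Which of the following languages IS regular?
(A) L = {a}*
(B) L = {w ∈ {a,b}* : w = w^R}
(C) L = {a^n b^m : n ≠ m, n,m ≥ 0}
(A) {a}*

(A) L = {a}* is regular.

This can be recognized by a finite automaton (DFA/NFA).
Regular expressions like {a}* define regular languages.

The other choices are not regular:
- {w ∈ {a,b}* : w = w^R}: After pumping, the string is no longer symmetric
- {a^n b^m : n ≠ m, n,m ≥ 0}: After pumping a's, we can make n = m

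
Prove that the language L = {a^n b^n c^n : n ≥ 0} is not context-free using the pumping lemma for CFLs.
Assume for contradiction that L is context-free, and let p ≥ 1 be the pumping length given by the pumping lemma for CFLs.
Choose s = a^p b^p c^p. Then s ∈ L and |s| = 3p ≥ p.
By the CFL pumping lemma, s = uvxyz for some u, v, x, y, z with |vxy| ≤ p, |vy| ≥ 1, and uv^i xy^i z ∈ L for every i ≥ 0.

Because |vxy| ≤ p, the window vxy cannot contain both an a and a c: any substring of s containing both must include the entire block b^p plus at least one a and one c, so it has length ≥ p + 2 > p.
Hence at least one of the letters a, c does not occur in vy at all.

Take i = 0: the string uxz is obtained from s by deleting |vy| ≥ 1 symbols, so |uxz| = 3p − |vy| < 3p.
But the letter (a or c) that does not occur in vy still occurs exactly p times in uxz. Every string of L with exactly p copies of some letter is a^p b^p c^p, of length 3p. Since |uxz| < 3p, uxz ∉ L.

This contradicts the CFL pumping lemma, which requires uv^i xy^i z ∈ L for all i ≥ 0.
Hence L = {a^n b^n c^n : n ≥ 0} is not context-free. ∎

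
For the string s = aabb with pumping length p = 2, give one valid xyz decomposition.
x = '', y = 'aa', z = 'bb'

For s = aabb and p = 2, one valid decomposition is:
- x = '' (length 0)
- y = 'aa' (length 2)
- z = 'bb' (length 2)

Verification:
- xyz = '' + 'aa' + 'bb' = aabb ✓
- |xy| = 2 ≤ 2 ✓
- |y| = 2 > 0 ✓

All pumping lemma constraints are satisfied.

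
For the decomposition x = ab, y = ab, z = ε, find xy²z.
ababab

Given x = 'ab', y = 'ab', z = '' and i = 2:

xy^2z = x + y·y·...·y (2 times) + z
       = 'ab' + 'ab'^2 + ''
       = 'ab' + 'abab' + ''
       = 'ababab'

The pumped string is 'ababab' with length 6.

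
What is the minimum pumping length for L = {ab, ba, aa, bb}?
p = 3

For a finite language L, the pumping lemma holds vacuously if p > max|s| for s ∈ L.

The longest string in L = {ab, ba, aa, bb} has length 2.
If p = 3, then no string s ∈ L has |s| ≥ p, so the condition is vacuously true.

The minimum pumping length is p = 3.

Why no smaller p works: for any p ≤ 2, the longest string s ∈ L has |s| = 2 ≥ p, so it would
have to be pumpable; but pumping up (i = 2, 3, ...) produces ever longer strings, which cannot all lie in the
finite language L. So the pumping property fails for every p ≤ 2.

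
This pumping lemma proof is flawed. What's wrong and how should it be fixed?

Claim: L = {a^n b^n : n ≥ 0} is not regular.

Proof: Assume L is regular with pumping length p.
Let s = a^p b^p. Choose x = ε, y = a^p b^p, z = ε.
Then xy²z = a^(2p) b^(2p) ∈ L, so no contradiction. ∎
Error: The decomposition violates |xy| ≤ p. With y = a^p b^p, |xy| = |y| = 2p > p. (The proof also miscomputes xy²z, which would be a^p b^p a^p b^p rather than a^(2p) b^(2p), and it wrongly treats one harmless decomposition as settling the matter — the prover does not get to choose the decomposition.)

Correction: The pumping lemma requires |xy| ≤ p, and the argument must handle every decomposition satisfying |xy| ≤ p, |y| ≥ 1. Since s starts with p a's, any such y consists only of a's, say y = a^k with k ≥ 1. Then xy²z = a^(p+k) b^p has unequal numbers of a's and b's, so xy²z ∉ L — the required contradiction.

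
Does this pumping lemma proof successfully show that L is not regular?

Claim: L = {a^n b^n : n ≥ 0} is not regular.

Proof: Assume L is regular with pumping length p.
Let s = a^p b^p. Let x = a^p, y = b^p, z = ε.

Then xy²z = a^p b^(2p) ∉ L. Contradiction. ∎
The proof is INCORRECT.

Error: The decomposition violates |xy| ≤ p.
With x = a^p and y = b^p, we have |xy| = 2p > p.
The pumping lemma requires |xy| ≤ p, so y must be within the first p characters.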